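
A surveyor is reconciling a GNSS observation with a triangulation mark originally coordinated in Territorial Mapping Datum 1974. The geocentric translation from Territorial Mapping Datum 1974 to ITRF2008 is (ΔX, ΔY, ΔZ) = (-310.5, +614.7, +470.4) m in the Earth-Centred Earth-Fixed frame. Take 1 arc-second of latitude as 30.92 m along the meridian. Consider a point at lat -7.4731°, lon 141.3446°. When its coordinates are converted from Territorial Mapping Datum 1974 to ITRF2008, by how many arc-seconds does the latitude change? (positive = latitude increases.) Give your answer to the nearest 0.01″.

Δφ = 17.72″

sin φ = -0.130061, cos φ = 0.991506, sin λ = 0.624635, cos λ = -0.780917.
North component: ΔN = −sin φ cos λ·ΔX − sin φ sin λ·ΔY + cos φ·ΔZ = −(-0.130061)(-0.780917)(-310.5) − (-0.130061)(0.624635)(614.7) + (0.991506)(470.4) = 547.88 m.
1° of latitude spans 3600 × 30.92 = 111312 m, so Δφ = 547.88 / 111312 × 3600 = 17.719″.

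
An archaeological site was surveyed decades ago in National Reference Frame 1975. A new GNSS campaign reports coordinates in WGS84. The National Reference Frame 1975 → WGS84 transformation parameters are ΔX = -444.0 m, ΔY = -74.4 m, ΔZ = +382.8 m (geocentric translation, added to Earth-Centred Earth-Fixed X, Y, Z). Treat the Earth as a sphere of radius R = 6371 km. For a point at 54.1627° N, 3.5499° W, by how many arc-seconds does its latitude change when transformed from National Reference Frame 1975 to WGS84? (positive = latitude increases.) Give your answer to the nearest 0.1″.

sin φ = 0.810683, cos φ = 0.585486, sin λ = -0.061918, cos λ = 0.998081.
North component: ΔN = −sin φ cos λ·ΔX − sin φ sin λ·ΔY + cos φ·ΔZ = −(0.810683)(0.998081)(-444.0) − (0.810683)(-0.061918)(-74.4) + (0.585486)(382.8) = 579.64 m.
1° of latitude spans πR/180 = 111195 m, so Δφ = 579.64 / 111195 × 3600 = 18.766″.

Δφ = 18.8″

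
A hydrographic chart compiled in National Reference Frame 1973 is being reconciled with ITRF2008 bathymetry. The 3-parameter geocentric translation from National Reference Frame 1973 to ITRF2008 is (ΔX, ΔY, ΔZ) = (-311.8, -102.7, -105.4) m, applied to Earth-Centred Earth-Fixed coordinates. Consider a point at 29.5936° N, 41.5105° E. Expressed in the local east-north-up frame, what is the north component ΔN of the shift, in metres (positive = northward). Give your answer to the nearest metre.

ΔN = 57 m

At φ = 29.5936°, λ = 41.5105°: sin φ = 0.493845, cos φ = 0.869550, sin λ = 0.662757, cos λ = 0.748834.
ΔN = −sin φ cos λ·ΔX − sin φ sin λ·ΔY + cos φ·ΔZ = −(0.493845)(0.748834)(-311.8) − (0.493845)(0.662757)(-102.7) + (0.869550)(-105.4) = 57.27 m.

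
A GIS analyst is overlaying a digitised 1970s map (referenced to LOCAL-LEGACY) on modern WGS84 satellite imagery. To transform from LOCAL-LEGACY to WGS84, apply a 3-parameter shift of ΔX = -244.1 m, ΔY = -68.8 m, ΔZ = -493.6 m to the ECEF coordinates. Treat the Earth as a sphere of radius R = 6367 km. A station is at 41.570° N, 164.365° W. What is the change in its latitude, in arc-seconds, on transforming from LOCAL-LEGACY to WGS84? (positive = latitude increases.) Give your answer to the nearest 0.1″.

sin φ = 0.663535, cos φ = 0.748146, sin λ = -0.269508, cos λ = -0.962998.
North component: ΔN = −sin φ cos λ·ΔX − sin φ sin λ·ΔY + cos φ·ΔZ = −(0.663535)(-0.962998)(-244.1) − (0.663535)(-0.269508)(-68.8) + (0.748146)(-493.6) = -537.56 m.
1° of latitude spans πR/180 = 111125 m, so Δφ = -537.56 / 111125 × 3600 = -17.415″.

Δφ = -17.4″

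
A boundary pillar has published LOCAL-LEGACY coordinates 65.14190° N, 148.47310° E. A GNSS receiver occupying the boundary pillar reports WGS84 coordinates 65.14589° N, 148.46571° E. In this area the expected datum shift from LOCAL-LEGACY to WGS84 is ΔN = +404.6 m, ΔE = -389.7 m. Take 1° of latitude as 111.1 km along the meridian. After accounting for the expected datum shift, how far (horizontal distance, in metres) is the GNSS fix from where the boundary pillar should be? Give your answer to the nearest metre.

59 m

Observed coordinate differences: Δφ = +0.00399°, Δλ = -0.00739°.
Converting to metres (1° lat = 111100 m, cos φ = 0.420372): observed ΔN = 443.3 m, observed ΔE = -345.1 m.
Subtracting the expected shift leaves a residual of 443.3 − (404.6) = 38.7 m north and -345.1 − (-389.7) = 44.6 m east.
Residual distance = √(38.7² + 44.6²) = 59.0 m.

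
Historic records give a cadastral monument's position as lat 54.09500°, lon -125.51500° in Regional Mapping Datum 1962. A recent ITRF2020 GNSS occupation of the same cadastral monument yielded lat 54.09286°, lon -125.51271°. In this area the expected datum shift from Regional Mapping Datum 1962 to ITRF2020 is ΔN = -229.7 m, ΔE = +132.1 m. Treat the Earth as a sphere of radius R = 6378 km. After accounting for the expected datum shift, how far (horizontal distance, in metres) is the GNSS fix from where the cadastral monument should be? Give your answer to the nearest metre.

Observed coordinate differences: Δφ = -0.00214°, Δλ = +0.00229°.
Converting to metres (1° lat = 111317 m, cos φ = 0.586443): observed ΔN = -238.2 m, observed ΔE = 149.5 m.
Subtracting the expected shift leaves a residual of -238.2 − (-229.7) = -8.5 m north and 149.5 − (132.1) = 17.4 m east.
Residual distance = √((-8.5)² + 17.4²) = 19.4 m.

19 m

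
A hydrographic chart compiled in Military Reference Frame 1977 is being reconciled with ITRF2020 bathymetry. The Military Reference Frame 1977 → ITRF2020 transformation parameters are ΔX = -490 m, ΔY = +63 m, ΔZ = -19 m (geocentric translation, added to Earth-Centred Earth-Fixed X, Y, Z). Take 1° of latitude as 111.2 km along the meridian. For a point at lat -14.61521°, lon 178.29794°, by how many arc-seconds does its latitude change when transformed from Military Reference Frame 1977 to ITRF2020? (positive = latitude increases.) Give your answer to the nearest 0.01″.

sin φ = -0.252326, cos φ = 0.967642, sin λ = 0.029702, cos λ = -0.999559.
North component: ΔN = −sin φ cos λ·ΔX − sin φ sin λ·ΔY + cos φ·ΔZ = −(-0.252326)(-0.999559)(-490) − (-0.252326)(0.029702)(63) + (0.967642)(-19) = 105.67 m.
1° of latitude spans 111200 m, so Δφ = 105.67 / 111200 × 3600 = 3.421″.

Δφ = 3.42″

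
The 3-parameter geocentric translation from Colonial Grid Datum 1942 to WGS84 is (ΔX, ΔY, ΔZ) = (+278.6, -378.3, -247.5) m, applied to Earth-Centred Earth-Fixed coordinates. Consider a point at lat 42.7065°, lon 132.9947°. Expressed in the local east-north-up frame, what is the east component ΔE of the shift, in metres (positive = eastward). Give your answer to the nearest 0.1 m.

ΔE = 54.2 m

The local east axis at (φ, λ) is (−sin λ, cos λ, 0), so ΔE = −sin(132.9947°)·278.6 + cos(132.9947°)·(-378.3) = 54.20 m.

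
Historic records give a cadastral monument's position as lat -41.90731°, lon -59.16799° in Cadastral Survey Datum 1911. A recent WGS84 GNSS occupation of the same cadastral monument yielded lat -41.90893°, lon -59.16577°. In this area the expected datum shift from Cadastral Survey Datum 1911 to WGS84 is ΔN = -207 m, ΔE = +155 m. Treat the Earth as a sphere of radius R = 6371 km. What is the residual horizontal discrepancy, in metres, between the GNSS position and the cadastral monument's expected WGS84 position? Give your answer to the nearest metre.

39 m

Observed coordinate differences: Δφ = -0.00162°, Δλ = +0.00222°.
Converting to metres (1° lat = 111195 m, cos φ = 0.744226): observed ΔN = -180.1 m, observed ΔE = 183.7 m.
Subtracting the expected shift leaves a residual of -180.1 − (-207) = 26.9 m north and 183.7 − (155) = 28.7 m east.
Residual distance = √(26.9² + 28.7²) = 39.3 m.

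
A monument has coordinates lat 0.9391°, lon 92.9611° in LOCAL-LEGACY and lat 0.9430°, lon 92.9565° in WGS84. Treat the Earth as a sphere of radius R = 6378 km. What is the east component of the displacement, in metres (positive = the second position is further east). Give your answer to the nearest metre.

ΔE = -512 m

Δφ = 0.9430° − 0.9391° = +0.0039°; Δλ = 92.9565° − 92.9611° = -0.0046°.
1° along a meridian = πR/180 = 111317 m.
ΔN = Δφ × 111317 = 434.1 m; ΔE = Δλ × 111317 × cos(0.9391°) = -0.0046 × 111317 × 0.999866 = -512.0 m.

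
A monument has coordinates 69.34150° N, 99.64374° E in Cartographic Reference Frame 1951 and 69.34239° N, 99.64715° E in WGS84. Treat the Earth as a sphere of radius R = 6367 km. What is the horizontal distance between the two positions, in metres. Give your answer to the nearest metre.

Δφ = 69.34239° − 69.34150° = +0.00089°; Δλ = 99.64715° − 99.64374° = +0.00341°.
1° along a meridian = πR/180 = 111125 m.
ΔN = Δφ × 111125 = 98.9 m; ΔE = Δλ × 111125 × cos(69.34150°) = +0.00341 × 111125 × 0.352797 = 133.7 m.
Distance = √(ΔE² + ΔN²) = √(133.7² + 98.9²) = 166.3 m.

166 m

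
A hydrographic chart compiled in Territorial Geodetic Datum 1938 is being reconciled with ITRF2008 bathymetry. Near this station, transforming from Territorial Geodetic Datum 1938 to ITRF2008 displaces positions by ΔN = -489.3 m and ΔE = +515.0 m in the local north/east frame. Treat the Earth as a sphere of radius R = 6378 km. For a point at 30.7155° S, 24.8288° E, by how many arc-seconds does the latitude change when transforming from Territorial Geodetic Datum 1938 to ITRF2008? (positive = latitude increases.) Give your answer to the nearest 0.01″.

Δφ = -15.82″

On a sphere of radius R, 1 rad of latitude = R, so Δφ = ΔN / R = -489.3 / 6378000 = -7.6717e-05 rad = -15.824″.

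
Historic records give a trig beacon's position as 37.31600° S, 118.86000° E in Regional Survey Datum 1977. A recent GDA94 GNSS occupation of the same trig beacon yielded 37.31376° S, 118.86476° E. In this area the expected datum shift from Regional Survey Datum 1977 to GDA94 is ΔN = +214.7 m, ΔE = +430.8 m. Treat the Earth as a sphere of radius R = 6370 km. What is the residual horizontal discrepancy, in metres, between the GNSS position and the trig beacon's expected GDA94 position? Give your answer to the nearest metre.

36 m

Observed coordinate differences: Δφ = +0.00224°, Δλ = +0.00476°.
Converting to metres (1° lat = 111177 m, cos φ = 0.795304): observed ΔN = 249.0 m, observed ΔE = 420.9 m.
Subtracting the expected shift leaves a residual of 249.0 − (214.7) = 34.3 m north and 420.9 − (430.8) = -9.9 m east.
Residual distance = √(34.3² + (-9.9)²) = 35.7 m.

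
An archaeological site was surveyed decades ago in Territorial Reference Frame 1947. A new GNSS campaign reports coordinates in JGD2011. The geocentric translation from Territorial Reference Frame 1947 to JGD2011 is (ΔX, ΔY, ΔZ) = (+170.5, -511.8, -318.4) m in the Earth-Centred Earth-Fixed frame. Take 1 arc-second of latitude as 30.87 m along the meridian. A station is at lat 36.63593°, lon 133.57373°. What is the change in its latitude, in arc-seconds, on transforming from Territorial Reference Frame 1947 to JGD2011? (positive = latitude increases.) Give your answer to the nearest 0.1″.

sin φ = 0.596728, cos φ = 0.802443, sin λ = 0.724488, cos λ = -0.689287.
North component: ΔN = −sin φ cos λ·ΔX − sin φ sin λ·ΔY + cos φ·ΔZ = −(0.596728)(-0.689287)(170.5) − (0.596728)(0.724488)(-511.8) + (0.802443)(-318.4) = 35.89 m.
1° of latitude spans 3600 × 30.87 = 111132 m, so Δφ = 35.89 / 111132 × 3600 = 1.163″.

Δφ = 1.2″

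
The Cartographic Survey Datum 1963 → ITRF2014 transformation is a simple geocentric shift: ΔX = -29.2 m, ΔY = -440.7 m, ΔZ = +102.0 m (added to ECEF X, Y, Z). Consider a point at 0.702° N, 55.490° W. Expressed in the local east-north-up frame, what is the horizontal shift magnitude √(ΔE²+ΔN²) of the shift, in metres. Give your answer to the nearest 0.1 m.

290.7 m

The local east axis at (φ, λ) is (−sin λ, cos λ, 0), so ΔE = −sin(-55.490°)·(-29.2) + cos(-55.490°)·(-440.7) = -273.74 m.
The local north axis is (−sin φ cos λ, −sin φ sin λ, cos φ), giving ΔN = 0.203 − 4.449 + 101.992 = 97.75 m.
Horizontal magnitude = √(ΔE² + ΔN²) = √((-273.74)² + 97.75²) = 290.67 m.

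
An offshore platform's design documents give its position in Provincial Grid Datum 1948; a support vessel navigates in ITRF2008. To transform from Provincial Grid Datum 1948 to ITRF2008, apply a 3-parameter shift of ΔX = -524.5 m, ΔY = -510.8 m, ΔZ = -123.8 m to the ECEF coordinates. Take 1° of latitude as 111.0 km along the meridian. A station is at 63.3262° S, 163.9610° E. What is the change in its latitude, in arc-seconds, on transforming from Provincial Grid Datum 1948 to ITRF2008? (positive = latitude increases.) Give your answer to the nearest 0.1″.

sin φ = -0.893577, cos φ = 0.448910, sin λ = 0.276292, cos λ = -0.961074.
North component: ΔN = −sin φ cos λ·ΔX − sin φ sin λ·ΔY + cos φ·ΔZ = −(-0.893577)(-0.961074)(-524.5) − (-0.893577)(0.276292)(-510.8) + (0.448910)(-123.8) = 268.75 m.
1° of latitude spans 111000 m, so Δφ = 268.75 / 111000 × 3600 = 8.716″.

Δφ = 8.7″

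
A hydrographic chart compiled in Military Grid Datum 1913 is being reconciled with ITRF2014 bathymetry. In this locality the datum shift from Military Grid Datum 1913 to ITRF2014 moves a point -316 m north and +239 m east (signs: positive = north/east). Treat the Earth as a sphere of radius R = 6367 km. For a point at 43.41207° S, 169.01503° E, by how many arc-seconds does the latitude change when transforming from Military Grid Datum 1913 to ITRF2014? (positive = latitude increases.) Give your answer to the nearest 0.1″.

On a sphere of radius R, 1 rad of latitude = R, so Δφ = ΔN / R = -316.0 / 6367000 = -4.9631e-05 rad = -10.237″.

Δφ = -10.2″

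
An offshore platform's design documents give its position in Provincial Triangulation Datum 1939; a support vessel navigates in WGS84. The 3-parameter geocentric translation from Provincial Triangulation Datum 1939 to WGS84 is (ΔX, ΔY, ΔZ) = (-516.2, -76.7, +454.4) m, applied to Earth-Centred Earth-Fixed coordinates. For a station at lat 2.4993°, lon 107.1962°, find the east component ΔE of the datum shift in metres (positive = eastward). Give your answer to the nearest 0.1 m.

ΔE = 515.8 m

The local east axis at (φ, λ) is (−sin λ, cos λ, 0), so ΔE = −sin(107.1962°)·(-516.2) + cos(107.1962°)·(-76.7) = 515.80 m.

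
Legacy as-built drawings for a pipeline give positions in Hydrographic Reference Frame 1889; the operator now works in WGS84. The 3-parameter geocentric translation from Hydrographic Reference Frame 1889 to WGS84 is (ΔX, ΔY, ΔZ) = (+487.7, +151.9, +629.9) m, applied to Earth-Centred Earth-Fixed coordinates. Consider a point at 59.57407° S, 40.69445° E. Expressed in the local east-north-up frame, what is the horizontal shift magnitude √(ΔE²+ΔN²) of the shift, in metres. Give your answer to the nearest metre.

751 m

The local east axis at (φ, λ) is (−sin λ, cos λ, 0), so ΔE = −sin(40.69445°)·487.7 + cos(40.69445°)·151.9 = -202.82 m.
The local north axis is (−sin φ cos λ, −sin φ sin λ, cos φ), giving ΔN = 318.849 + 85.403 + 318.997 = 723.25 m.
Horizontal magnitude = √(ΔE² + ΔN²) = √((-202.82)² + 723.25²) = 751.15 m.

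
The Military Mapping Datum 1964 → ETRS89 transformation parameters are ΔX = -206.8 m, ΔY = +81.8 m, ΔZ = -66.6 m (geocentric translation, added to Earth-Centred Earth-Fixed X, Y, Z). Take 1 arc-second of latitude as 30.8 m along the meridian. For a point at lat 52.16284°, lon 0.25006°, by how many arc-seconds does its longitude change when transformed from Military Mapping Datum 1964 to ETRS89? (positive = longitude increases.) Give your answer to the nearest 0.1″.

Δλ = 4.4″

sin φ = 0.789757, cos φ = 0.613419, sin λ = 0.004364, cos λ = 0.999990.
East component: ΔE = −sin λ·ΔX + cos λ·ΔY = −(0.004364)(-206.8) + (0.999990)(81.8) = 82.70 m.
1° of latitude spans 3600 × 30.80 = 110880 m; at latitude φ, 1° of longitude spans that × cos φ = 68015.9 m, so Δλ = 82.70 / 68015.9 × 3600 = 4.377″.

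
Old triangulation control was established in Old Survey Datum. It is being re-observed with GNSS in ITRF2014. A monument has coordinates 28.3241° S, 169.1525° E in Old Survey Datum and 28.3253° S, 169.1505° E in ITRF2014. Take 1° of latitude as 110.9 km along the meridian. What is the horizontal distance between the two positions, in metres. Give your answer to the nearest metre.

Δφ = -28.3253° − -28.3241° = -0.0012°; Δλ = 169.1505° − 169.1525° = -0.0020°.
ΔN = Δφ × 110900 = -133.1 m; ΔE = Δλ × 110900 × cos(-28.3241°) = -0.0020 × 110900 × 0.880278 = -195.2 m.
Distance = √(ΔE² + ΔN²) = √((-195.2)² + (-133.1)²) = 236.3 m.

236 m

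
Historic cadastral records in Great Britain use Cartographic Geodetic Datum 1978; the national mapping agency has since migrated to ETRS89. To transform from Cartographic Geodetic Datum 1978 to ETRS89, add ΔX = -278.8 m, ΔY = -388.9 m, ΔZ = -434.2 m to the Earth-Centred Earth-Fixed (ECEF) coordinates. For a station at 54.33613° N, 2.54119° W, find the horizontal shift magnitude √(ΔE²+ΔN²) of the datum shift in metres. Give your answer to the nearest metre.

403 m

The local east axis at (φ, λ) is (−sin λ, cos λ, 0), so ΔE = −sin(-2.54119°)·(-278.8) + cos(-2.54119°)·(-388.9) = -400.88 m.
The local north axis is (−sin φ cos λ, −sin φ sin λ, cos φ), giving ΔN = 226.289 − 14.009 − 253.151 = -40.87 m.
Horizontal magnitude = √(ΔE² + ΔN²) = √((-400.88)² + (-40.87)²) = 402.96 m.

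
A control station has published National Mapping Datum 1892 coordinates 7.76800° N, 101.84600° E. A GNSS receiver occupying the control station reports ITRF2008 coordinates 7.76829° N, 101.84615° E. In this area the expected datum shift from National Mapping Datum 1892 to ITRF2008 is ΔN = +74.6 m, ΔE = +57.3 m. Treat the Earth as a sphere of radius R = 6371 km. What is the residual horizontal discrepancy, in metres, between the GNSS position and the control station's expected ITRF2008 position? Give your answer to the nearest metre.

59 m

Observed coordinate differences: Δφ = +0.00029°, Δλ = +0.00015°.
Converting to metres (1° lat = 111195 m, cos φ = 0.990823): observed ΔN = 32.2 m, observed ΔE = 16.5 m.
Subtracting the expected shift leaves a residual of 32.2 − (74.6) = -42.4 m north and 16.5 − (57.3) = -40.8 m east.
Residual distance = √((-42.4)² + (-40.8)²) = 58.8 m.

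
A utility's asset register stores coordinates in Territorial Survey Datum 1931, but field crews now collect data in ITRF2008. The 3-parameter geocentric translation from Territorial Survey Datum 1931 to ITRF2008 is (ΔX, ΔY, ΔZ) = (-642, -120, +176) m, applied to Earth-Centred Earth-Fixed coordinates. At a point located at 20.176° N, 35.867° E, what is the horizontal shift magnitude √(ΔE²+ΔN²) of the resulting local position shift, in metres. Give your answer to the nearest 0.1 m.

462.5 m

The local east axis at (φ, λ) is (−sin λ, cos λ, 0), so ΔE = −sin(35.867°)·(-642) + cos(35.867°)·(-120) = 278.91 m.
The local north axis is (−sin φ cos λ, −sin φ sin λ, cos φ), giving ΔN = 179.441 + 24.250 + 165.200 = 368.89 m.
Horizontal magnitude = √(ΔE² + ΔN²) = √(278.91² + 368.89²) = 462.46 m.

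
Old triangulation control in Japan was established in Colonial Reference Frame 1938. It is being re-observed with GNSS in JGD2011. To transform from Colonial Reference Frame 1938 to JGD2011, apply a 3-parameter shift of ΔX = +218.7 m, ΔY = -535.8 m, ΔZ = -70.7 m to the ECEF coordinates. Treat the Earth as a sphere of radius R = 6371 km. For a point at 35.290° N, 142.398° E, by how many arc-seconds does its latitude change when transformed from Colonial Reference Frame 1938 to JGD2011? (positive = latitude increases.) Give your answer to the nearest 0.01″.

Δφ = 7.49″

sin φ = 0.577715, cos φ = 0.816238, sin λ = 0.610173, cos λ = -0.792268.
North component: ΔN = −sin φ cos λ·ΔX − sin φ sin λ·ΔY + cos φ·ΔZ = −(0.577715)(-0.792268)(218.7) − (0.577715)(0.610173)(-535.8) + (0.816238)(-70.7) = 231.26 m.
1° of latitude spans πR/180 = 111195 m, so Δφ = 231.26 / 111195 × 3600 = 7.487″.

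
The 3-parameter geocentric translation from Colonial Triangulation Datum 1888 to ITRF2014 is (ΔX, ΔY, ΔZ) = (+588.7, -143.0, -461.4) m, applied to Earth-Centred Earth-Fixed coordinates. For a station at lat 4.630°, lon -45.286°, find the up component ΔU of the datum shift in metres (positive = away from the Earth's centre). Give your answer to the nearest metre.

At φ = 4.630°, λ = -45.286°: sin φ = 0.080721, cos φ = 0.996737, sin λ = -0.710628, cos λ = 0.703568.
ΔU = cos φ cos λ·ΔX + cos φ sin λ·ΔY + sin φ·ΔZ = (0.996737)(0.703568)(588.7) + (0.996737)(-0.710628)(-143.0) + (0.080721)(-461.4) = 476.88 m.

ΔU = 477 m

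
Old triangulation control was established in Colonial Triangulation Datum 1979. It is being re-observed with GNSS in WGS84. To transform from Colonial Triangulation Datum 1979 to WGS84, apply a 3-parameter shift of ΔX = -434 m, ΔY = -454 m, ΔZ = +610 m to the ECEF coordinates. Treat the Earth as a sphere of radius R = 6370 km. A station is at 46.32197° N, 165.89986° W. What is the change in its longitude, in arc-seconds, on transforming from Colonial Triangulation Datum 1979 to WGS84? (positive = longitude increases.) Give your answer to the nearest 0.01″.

sin φ = 0.723232, cos φ = 0.690605, sin λ = -0.243617, cos λ = -0.969871.
East component: ΔE = −sin λ·ΔX + cos λ·ΔY = −(-0.243617)(-434) + (-0.969871)(-454) = 334.59 m.
1° of latitude spans πR/180 = 111177 m; at latitude φ, 1° of longitude spans that × cos φ = 76779.7 m, so Δλ = 334.59 / 76779.7 × 3600 = 15.688″.

Δλ = 15.69″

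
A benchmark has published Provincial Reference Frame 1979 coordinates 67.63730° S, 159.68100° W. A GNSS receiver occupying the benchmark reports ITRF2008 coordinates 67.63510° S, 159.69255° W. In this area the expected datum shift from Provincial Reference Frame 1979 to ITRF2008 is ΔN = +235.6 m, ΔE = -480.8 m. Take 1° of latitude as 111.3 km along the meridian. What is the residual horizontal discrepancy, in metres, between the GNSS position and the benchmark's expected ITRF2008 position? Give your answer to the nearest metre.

Observed coordinate differences: Δφ = +0.00220°, Δλ = -0.01155°.
Converting to metres (1° lat = 111300 m, cos φ = 0.380468): observed ΔN = 244.9 m, observed ΔE = -489.1 m.
Subtracting the expected shift leaves a residual of 244.9 − (235.6) = 9.3 m north and -489.1 − (-480.8) = -8.3 m east.
Residual distance = √(9.3² + (-8.3)²) = 12.4 m.

12 m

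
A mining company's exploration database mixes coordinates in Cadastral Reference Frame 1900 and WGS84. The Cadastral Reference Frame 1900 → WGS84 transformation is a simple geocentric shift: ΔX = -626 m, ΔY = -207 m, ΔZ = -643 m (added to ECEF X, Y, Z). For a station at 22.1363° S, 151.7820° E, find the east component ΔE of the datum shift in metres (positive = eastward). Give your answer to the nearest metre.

ΔE = 478 m

At φ = -22.1363°, λ = 151.7820°: sin φ = -0.376811, cos φ = 0.926290, sin λ = 0.472828, cos λ = -0.881155.
ΔE = −sin λ·ΔX + cos λ·ΔY = −(0.472828)·(-626) + (-0.881155)·(-207) = 478.39 m.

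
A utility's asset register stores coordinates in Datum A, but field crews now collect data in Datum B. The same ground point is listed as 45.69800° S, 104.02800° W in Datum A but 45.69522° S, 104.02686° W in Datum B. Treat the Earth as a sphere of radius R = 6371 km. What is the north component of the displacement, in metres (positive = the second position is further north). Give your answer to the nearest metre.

ΔN = 309 m

Δφ = -45.69522° − -45.69800° = +0.00278°; Δλ = -104.02686° − -104.02800° = +0.00114°.
1° along a meridian = πR/180 = 111195 m.
ΔN = Δφ × 111195 = 309.1 m; ΔE = Δλ × 111195 × cos(-45.69800°) = +0.00114 × 111195 × 0.698440 = 88.5 m.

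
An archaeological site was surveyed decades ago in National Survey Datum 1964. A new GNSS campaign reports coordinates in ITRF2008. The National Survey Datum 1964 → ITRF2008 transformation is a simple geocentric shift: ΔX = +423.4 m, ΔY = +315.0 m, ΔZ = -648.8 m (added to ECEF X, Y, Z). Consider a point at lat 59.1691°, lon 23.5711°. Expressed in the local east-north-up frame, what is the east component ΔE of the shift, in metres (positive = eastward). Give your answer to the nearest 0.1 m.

At φ = 59.1691°, λ = 23.5711°: sin φ = 0.858684, cos φ = 0.512506, sin λ = 0.399887, cos λ = 0.916565.
ΔE = −sin λ·ΔX + cos λ·ΔY = −(0.399887)·(423.4) + (0.916565)·(315.0) = 119.41 m.

ΔE = 119.4 m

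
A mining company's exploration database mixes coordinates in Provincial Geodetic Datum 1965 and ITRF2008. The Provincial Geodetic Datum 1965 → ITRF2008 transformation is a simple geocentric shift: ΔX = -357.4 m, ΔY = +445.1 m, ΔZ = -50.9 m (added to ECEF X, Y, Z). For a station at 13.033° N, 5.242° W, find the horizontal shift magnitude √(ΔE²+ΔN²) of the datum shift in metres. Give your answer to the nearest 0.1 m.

412.5 m

The local east axis at (φ, λ) is (−sin λ, cos λ, 0), so ΔE = −sin(-5.242°)·(-357.4) + cos(-5.242°)·445.1 = 410.59 m.
The local north axis is (−sin φ cos λ, −sin φ sin λ, cos φ), giving ΔN = 80.261 + 9.171 − 49.589 = 39.84 m.
Horizontal magnitude = √(ΔE² + ΔN²) = √(410.59² + 39.84²) = 412.51 m.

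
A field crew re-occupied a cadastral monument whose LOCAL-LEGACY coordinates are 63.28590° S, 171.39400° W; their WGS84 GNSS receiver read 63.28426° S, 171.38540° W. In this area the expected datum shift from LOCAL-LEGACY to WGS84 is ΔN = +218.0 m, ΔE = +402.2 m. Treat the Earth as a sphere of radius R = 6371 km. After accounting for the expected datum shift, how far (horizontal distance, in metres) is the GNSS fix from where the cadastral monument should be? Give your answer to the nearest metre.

45 m

Observed coordinate differences: Δφ = +0.00164°, Δλ = +0.00860°.
Converting to metres (1° lat = 111195 m, cos φ = 0.449539): observed ΔN = 182.4 m, observed ΔE = 429.9 m.
Subtracting the expected shift leaves a residual of 182.4 − (218.0) = -35.6 m north and 429.9 − (402.2) = 27.7 m east.
Residual distance = √((-35.6)² + 27.7²) = 45.1 m.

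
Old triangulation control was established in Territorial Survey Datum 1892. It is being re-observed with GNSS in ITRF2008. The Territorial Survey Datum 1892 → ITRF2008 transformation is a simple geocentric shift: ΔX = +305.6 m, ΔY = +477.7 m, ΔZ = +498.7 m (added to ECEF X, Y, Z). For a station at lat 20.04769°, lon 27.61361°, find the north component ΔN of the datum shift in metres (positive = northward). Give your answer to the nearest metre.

The local north axis is (−sin φ cos λ, −sin φ sin λ, cos φ), giving ΔN = -92.827 − 75.902 + 468.483 = 299.75 m.

ΔN = 300 m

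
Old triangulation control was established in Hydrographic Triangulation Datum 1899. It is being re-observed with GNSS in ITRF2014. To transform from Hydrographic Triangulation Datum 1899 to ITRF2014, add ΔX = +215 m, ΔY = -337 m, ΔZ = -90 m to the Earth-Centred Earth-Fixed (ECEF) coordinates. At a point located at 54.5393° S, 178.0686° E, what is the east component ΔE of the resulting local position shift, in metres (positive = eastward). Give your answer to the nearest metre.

ΔE = 330 m

The local east axis at (φ, λ) is (−sin λ, cos λ, 0), so ΔE = −sin(178.0686°)·215 + cos(178.0686°)·(-337) = 329.56 m.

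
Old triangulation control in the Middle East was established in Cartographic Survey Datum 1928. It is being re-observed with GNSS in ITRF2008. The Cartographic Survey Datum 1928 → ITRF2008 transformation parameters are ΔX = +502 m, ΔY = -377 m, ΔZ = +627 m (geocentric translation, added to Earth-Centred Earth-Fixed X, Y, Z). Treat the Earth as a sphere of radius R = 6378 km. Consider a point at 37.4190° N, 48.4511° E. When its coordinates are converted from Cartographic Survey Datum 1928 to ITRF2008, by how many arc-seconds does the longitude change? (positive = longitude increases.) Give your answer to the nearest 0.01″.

sin φ = 0.607639, cos φ = 0.794213, sin λ = 0.748390, cos λ = 0.663259.
East component: ΔE = −sin λ·ΔX + cos λ·ΔY = −(0.748390)(502) + (0.663259)(-377) = -625.74 m.
1° of latitude spans πR/180 = 111317 m; at latitude φ, 1° of longitude spans that × cos φ = 88409.5 m, so Δλ = -625.74 / 88409.5 × 3600 = -25.480″.

Δλ = -25.48″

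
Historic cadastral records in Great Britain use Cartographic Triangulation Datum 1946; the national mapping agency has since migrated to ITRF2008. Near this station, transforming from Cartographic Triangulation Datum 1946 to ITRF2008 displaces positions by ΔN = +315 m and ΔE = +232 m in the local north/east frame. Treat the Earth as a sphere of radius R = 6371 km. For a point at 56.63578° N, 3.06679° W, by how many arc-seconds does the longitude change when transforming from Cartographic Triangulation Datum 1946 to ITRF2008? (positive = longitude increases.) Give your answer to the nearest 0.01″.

At latitude 56.63578°, cos φ = 0.549959.
One radian of longitude at latitude φ spans R cos φ, so Δλ = ΔE / (R cos φ) = 232.0 / (6371000 × 0.549959) = 6.6214e-05 rad = 13.658″.

Δλ = 13.66″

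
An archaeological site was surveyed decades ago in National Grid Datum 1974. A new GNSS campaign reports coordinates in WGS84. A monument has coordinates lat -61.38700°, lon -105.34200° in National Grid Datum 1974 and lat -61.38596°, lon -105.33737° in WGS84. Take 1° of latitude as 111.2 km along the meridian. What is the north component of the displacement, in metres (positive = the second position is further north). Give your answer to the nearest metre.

ΔN = 116 m

Δφ = -61.38596° − -61.38700° = +0.00104°; Δλ = -105.33737° − -105.34200° = +0.00463°.
ΔN = Δφ × 111200 = 115.6 m; ΔE = Δλ × 111200 × cos(-61.38700°) = +0.00463 × 111200 × 0.478891 = 246.6 m.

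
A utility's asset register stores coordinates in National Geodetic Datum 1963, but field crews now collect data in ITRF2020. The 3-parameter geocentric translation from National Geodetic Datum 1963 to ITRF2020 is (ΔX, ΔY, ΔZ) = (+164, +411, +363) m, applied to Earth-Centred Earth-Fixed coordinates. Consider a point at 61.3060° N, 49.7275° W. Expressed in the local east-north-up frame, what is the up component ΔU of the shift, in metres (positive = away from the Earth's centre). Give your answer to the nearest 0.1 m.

ΔU = 218.8 m

At φ = 61.3060°, λ = -49.7275°: sin φ = 0.877196, cos φ = 0.480132, sin λ = -0.762979, cos λ = 0.646424.
ΔU = cos φ cos λ·ΔX + cos φ sin λ·ΔY + sin φ·ΔZ = (0.480132)(0.646424)(164) + (0.480132)(-0.762979)(411) + (0.877196)(363) = 218.76 m.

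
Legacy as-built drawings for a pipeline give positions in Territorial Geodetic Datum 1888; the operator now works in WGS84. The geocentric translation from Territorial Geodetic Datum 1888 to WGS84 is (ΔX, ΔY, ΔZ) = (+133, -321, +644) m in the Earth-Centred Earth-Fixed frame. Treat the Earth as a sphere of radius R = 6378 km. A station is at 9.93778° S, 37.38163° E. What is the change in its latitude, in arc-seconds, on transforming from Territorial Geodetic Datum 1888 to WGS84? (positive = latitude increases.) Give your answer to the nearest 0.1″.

sin φ = -0.172579, cos φ = 0.984996, sin λ = 0.607121, cos λ = 0.794609.
North component: ΔN = −sin φ cos λ·ΔX − sin φ sin λ·ΔY + cos φ·ΔZ = −(-0.172579)(0.794609)(133) − (-0.172579)(0.607121)(-321) + (0.984996)(644) = 618.94 m.
1° of latitude spans πR/180 = 111317 m, so Δφ = 618.94 / 111317 × 3600 = 20.017″.

Δφ = 20.0″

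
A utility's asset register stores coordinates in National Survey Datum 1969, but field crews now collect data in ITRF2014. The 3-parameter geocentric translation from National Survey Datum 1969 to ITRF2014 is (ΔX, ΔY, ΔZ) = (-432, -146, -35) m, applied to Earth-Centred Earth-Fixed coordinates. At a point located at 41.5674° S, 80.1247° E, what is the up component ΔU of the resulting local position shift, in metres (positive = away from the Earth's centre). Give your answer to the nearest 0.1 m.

At φ = -41.5674°, λ = 80.1247°: sin φ = -0.663501, cos φ = 0.748176, sin λ = 0.985183, cos λ = 0.171504.
ΔU = cos φ cos λ·ΔX + cos φ sin λ·ΔY + sin φ·ΔZ = (0.748176)(0.171504)(-432) + (0.748176)(0.985183)(-146) + (-0.663501)(-35) = -139.82 m.

ΔU = -139.8 m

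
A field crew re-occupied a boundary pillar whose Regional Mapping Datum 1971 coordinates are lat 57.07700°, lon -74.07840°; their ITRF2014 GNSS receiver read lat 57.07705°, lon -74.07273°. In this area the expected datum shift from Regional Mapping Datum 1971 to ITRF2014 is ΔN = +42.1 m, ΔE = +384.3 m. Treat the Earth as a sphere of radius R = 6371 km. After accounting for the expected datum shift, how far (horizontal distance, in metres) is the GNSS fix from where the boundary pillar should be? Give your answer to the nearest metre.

Observed coordinate differences: Δφ = +0.00005°, Δλ = +0.00567°.
Converting to metres (1° lat = 111195 m, cos φ = 0.543511): observed ΔN = 5.6 m, observed ΔE = 342.7 m.
Subtracting the expected shift leaves a residual of 5.6 − (42.1) = -36.5 m north and 342.7 − (384.3) = -41.6 m east.
Residual distance = √((-36.5)² + (-41.6)²) = 55.4 m.

55 m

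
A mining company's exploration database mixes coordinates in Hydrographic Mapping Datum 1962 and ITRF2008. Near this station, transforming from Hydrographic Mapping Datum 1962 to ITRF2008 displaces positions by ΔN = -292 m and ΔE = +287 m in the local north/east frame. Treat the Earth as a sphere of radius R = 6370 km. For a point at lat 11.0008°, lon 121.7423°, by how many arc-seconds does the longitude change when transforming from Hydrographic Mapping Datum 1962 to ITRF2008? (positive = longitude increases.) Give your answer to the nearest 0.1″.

At latitude 11.0008°, cos φ = 0.981625.
One radian of longitude at latitude φ spans R cos φ, so Δλ = ΔE / (R cos φ) = 287.0 / (6370000 × 0.981625) = 4.5898e-05 rad = 9.467″.

Δλ = 9.5″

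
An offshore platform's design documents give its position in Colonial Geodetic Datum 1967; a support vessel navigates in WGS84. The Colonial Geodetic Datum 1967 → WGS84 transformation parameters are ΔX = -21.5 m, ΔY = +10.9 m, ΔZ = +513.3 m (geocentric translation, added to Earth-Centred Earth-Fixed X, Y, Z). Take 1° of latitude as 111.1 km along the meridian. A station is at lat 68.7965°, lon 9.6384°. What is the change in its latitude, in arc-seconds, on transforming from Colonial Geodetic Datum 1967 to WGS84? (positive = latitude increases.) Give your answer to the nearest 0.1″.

Δφ = 6.6″

sin φ = 0.932302, cos φ = 0.361682, sin λ = 0.167430, cos λ = 0.985884.
North component: ΔN = −sin φ cos λ·ΔX − sin φ sin λ·ΔY + cos φ·ΔZ = −(0.932302)(0.985884)(-21.5) − (0.932302)(0.167430)(10.9) + (0.361682)(513.3) = 203.71 m.
1° of latitude spans 111100 m, so Δφ = 203.71 / 111100 × 3600 = 6.601″.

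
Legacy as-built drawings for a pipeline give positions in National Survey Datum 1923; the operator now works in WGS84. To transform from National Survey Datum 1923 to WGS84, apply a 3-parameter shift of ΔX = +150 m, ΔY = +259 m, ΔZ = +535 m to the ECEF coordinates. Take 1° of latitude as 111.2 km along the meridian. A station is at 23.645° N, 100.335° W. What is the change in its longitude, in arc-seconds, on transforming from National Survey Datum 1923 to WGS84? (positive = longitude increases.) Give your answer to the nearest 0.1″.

sin φ = 0.401069, cos φ = 0.916048, sin λ = -0.983776, cos λ = -0.179403.
East component: ΔE = −sin λ·ΔX + cos λ·ΔY = −(-0.983776)(150) + (-0.179403)(259) = 101.10 m.
1° of latitude spans 111200 m; at latitude φ, 1° of longitude spans that × cos φ = 101864.5 m, so Δλ = 101.10 / 101864.5 × 3600 = 3.573″.

Δλ = 3.6″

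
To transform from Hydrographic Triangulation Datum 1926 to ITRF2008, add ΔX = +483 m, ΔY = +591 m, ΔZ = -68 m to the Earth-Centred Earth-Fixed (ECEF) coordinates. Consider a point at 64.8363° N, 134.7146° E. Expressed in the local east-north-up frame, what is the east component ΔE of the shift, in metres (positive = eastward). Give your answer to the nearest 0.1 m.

ΔE = -759.0 m

The local east axis at (φ, λ) is (−sin λ, cos λ, 0), so ΔE = −sin(134.7146°)·483 + cos(134.7146°)·591 = -759.04 m.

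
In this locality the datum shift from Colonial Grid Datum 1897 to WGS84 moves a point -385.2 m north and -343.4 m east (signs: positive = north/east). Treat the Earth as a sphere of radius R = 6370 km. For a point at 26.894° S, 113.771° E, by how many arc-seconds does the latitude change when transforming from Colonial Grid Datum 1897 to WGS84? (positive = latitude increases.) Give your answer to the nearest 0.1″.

On a sphere of radius R, 1 rad of latitude = R, so Δφ = ΔN / R = -385.2 / 6370000 = -6.0471e-05 rad = -12.473″.

Δφ = -12.5″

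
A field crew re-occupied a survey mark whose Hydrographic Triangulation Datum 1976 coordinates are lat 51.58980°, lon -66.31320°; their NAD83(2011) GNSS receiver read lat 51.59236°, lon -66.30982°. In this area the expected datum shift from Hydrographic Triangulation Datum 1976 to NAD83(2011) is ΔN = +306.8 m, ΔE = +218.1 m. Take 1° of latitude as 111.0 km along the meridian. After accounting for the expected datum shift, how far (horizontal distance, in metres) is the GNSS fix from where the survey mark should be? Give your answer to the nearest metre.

27 m

Observed coordinate differences: Δφ = +0.00256°, Δλ = +0.00338°.
Converting to metres (1° lat = 111000 m, cos φ = 0.621287): observed ΔN = 284.2 m, observed ΔE = 233.1 m.
Subtracting the expected shift leaves a residual of 284.2 − (306.8) = -22.6 m north and 233.1 − (218.1) = 15.0 m east.
Residual distance = √((-22.6)² + 15.0²) = 27.2 m.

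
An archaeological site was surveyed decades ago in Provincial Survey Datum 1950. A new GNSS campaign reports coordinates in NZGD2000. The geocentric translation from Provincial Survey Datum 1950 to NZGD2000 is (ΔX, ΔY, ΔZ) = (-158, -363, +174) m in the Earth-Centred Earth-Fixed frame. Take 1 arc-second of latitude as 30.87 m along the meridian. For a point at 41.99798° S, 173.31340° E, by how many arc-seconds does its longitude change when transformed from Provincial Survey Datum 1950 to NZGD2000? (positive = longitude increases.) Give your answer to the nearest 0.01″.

sin φ = -0.669104, cos φ = 0.743168, sin λ = 0.116438, cos λ = -0.993198.
East component: ΔE = −sin λ·ΔX + cos λ·ΔY = −(0.116438)(-158) + (-0.993198)(-363) = 378.93 m.
1° of latitude spans 3600 × 30.87 = 111132 m; at latitude φ, 1° of longitude spans that × cos φ = 82589.8 m, so Δλ = 378.93 / 82589.8 × 3600 = 16.517″.

Δλ = 16.52″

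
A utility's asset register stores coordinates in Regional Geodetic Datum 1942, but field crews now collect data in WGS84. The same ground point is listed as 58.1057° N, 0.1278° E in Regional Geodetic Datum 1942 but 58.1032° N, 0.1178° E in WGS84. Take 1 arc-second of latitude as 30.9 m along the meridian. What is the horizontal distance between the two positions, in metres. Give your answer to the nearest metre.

Δφ = 58.1032° − 58.1057° = -0.0025°; Δλ = 0.1178° − 0.1278° = -0.0100°.
1° of latitude = 3600 × 30.90 = 111240 m.
ΔN = Δφ × 111240 = -278.1 m; ΔE = Δλ × 111240 × cos(58.1057°) = -0.0100 × 111240 × 0.528354 = -587.7 m.
Distance = √(ΔE² + ΔN²) = √((-587.7)² + (-278.1)²) = 650.2 m.

650 m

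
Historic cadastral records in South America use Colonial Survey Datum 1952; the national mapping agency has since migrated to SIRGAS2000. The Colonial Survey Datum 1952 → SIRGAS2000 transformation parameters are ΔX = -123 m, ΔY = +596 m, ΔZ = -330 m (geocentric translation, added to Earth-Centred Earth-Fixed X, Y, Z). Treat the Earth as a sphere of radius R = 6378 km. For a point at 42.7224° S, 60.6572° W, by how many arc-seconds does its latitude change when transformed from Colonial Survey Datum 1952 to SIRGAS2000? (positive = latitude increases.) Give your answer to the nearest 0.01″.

sin φ = -0.678447, cos φ = 0.734649, sin λ = -0.871703, cos λ = 0.490034.
North component: ΔN = −sin φ cos λ·ΔX − sin φ sin λ·ΔY + cos φ·ΔZ = −(-0.678447)(0.490034)(-123) − (-0.678447)(-0.871703)(596) + (0.734649)(-330) = -635.80 m.
1° of latitude spans πR/180 = 111317 m, so Δφ = -635.80 / 111317 × 3600 = -20.562″.

Δφ = -20.56″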